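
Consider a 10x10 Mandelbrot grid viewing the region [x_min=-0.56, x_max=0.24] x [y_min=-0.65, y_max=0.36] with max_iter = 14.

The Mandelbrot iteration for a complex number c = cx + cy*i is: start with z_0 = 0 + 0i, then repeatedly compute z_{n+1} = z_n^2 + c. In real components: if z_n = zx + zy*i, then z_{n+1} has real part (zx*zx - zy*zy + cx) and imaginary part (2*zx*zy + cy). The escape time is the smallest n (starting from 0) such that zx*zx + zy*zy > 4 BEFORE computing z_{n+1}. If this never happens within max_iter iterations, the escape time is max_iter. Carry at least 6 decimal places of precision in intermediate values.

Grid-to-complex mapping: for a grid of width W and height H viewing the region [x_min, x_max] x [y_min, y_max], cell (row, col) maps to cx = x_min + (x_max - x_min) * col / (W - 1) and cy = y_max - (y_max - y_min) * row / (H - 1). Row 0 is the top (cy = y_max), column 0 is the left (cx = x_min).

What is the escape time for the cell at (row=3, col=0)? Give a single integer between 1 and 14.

Answer: 14

Derivation:
z_0 = 0 + 0i, c = -0.5600 + 0.0233i
Iter 1: z = -0.5600 + 0.0233i, |z|^2 = 0.3141
Iter 2: z = -0.2469 + -0.0028i, |z|^2 = 0.0610
Iter 3: z = -0.4990 + 0.0247i, |z|^2 = 0.2496
Iter 4: z = -0.3116 + -0.0013i, |z|^2 = 0.0971
Iter 5: z = -0.4629 + 0.0242i, |z|^2 = 0.2149
Iter 6: z = -0.3463 + 0.0010i, |z|^2 = 0.1199
Iter 7: z = -0.4401 + 0.0227i, |z|^2 = 0.1942
Iter 8: z = -0.3668 + 0.0034i, |z|^2 = 0.1346
Iter 9: z = -0.4254 + 0.0209i, |z|^2 = 0.1814
Iter 10: z = -0.3794 + 0.0056i, |z|^2 = 0.1440
Iter 11: z = -0.4161 + 0.0191i, |z|^2 = 0.1735
Iter 12: z = -0.3873 + 0.0074i, |z|^2 = 0.1500
Iter 13: z = -0.4101 + 0.0176i, |z|^2 = 0.1685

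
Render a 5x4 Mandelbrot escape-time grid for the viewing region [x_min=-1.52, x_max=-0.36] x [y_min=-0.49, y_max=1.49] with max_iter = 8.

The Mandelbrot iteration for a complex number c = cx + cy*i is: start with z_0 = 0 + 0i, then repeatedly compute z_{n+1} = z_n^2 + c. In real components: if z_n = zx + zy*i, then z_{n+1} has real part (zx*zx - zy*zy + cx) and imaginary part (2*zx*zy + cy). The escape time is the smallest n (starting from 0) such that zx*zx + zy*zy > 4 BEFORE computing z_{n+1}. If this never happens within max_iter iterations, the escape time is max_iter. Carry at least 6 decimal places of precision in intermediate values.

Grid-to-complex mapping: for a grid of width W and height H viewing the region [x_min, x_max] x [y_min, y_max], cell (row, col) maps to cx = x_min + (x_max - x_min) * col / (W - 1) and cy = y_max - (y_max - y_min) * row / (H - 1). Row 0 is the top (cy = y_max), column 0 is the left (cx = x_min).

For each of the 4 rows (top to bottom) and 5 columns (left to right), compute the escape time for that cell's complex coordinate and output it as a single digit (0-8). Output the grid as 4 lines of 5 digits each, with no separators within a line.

Answer: 12222
33346
58888
35588

Derivation:
(row=0, col=0): c = -1.5200 + 1.4900i → escape time 1
(row=0, col=1): c = -1.2300 + 1.4900i → escape time 2
(row=0, col=2): c = -0.9400 + 1.4900i → escape time 2
(row=0, col=3): c = -0.6500 + 1.4900i → escape time 2
(row=0, col=4): c = -0.3600 + 1.4900i → escape time 2
(row=1, col=0): c = -1.5200 + 0.8300i → escape time 3
(row=1, col=1): c = -1.2300 + 0.8300i → escape time 3
(row=1, col=2): c = -0.9400 + 0.8300i → escape time 3
(row=1, col=3): c = -0.6500 + 0.8300i → escape time 4
(row=1, col=4): c = -0.3600 + 0.8300i → escape time 6
(row=2, col=0): c = -1.5200 + 0.1700i → escape time 5
(row=2, col=1): c = -1.2300 + 0.1700i → escape time 8
(row=2, col=2): c = -0.9400 + 0.1700i → escape time 8
(row=2, col=3): c = -0.6500 + 0.1700i → escape time 8
(row=2, col=4): c = -0.3600 + 0.1700i → escape time 8
(row=3, col=0): c = -1.5200 + -0.4900i → escape time 3
(row=3, col=1): c = -1.2300 + -0.4900i → escape time 5
(row=3, col=2): c = -0.9400 + -0.4900i → escape time 5
(row=3, col=3): c = -0.6500 + -0.4900i → escape time 8
(row=3, col=4): c = -0.3600 + -0.4900i → escape time 8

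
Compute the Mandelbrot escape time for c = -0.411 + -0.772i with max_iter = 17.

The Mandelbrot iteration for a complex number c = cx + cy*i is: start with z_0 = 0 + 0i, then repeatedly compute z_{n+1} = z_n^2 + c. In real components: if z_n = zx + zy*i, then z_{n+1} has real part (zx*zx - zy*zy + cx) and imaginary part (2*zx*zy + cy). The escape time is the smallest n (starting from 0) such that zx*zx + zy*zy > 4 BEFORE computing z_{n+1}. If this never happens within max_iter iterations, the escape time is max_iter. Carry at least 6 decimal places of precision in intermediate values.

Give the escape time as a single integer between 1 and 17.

z_0 = 0 + 0i, c = -0.4110 + -0.7720i
Iter 1: z = -0.4110 + -0.7720i, |z|^2 = 0.7649
Iter 2: z = -0.8381 + -0.1374i, |z|^2 = 0.7212
Iter 3: z = 0.2725 + -0.5417i, |z|^2 = 0.3676
Iter 4: z = -0.6302 + -1.0672i, |z|^2 = 1.5360
Iter 5: z = -1.1527 + 0.5730i, |z|^2 = 1.6572
Iter 6: z = 0.5895 + -2.0931i, |z|^2 = 4.7284
Escaped at iteration 6

Answer: 6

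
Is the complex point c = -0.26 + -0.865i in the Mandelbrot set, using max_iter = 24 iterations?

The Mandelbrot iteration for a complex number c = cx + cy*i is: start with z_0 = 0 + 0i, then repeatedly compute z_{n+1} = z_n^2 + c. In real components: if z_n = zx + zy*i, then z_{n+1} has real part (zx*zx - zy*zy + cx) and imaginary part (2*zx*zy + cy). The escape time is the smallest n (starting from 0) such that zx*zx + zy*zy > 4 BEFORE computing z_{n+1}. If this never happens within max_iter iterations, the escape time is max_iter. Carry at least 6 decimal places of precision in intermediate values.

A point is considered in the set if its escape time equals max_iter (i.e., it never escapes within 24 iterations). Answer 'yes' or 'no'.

z_0 = 0 + 0i, c = -0.2600 + -0.8650i
Iter 1: z = -0.2600 + -0.8650i, |z|^2 = 0.8158
Iter 2: z = -0.9406 + -0.4152i, |z|^2 = 1.0572
Iter 3: z = 0.4524 + -0.0839i, |z|^2 = 0.2117
Iter 4: z = -0.0624 + -0.9409i, |z|^2 = 0.8892
Iter 5: z = -1.1414 + -0.7476i, |z|^2 = 1.8618
Iter 6: z = 0.4840 + 0.8417i, |z|^2 = 0.9426
Iter 7: z = -0.7342 + -0.0503i, |z|^2 = 0.5415
Iter 8: z = 0.2765 + -0.7911i, |z|^2 = 0.7022
Iter 9: z = -0.8094 + -1.3024i, |z|^2 = 2.3513
Iter 10: z = -1.3012 + 1.2432i, |z|^2 = 3.2387
Iter 11: z = -0.1125 + -4.1003i, |z|^2 = 16.8254
Escaped at iteration 11

Answer: no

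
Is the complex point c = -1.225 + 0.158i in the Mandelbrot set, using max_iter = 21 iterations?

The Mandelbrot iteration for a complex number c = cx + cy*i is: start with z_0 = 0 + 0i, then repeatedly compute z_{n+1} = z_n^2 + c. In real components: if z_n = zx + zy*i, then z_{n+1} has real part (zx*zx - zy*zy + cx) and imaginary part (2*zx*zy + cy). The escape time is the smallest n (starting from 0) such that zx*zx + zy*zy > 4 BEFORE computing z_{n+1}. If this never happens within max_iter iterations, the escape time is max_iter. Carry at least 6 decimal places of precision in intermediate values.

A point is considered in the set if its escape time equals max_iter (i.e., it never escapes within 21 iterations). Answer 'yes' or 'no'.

z_0 = 0 + 0i, c = -1.2250 + 0.1580i
Iter 1: z = -1.2250 + 0.1580i, |z|^2 = 1.5256
Iter 2: z = 0.2507 + -0.2291i, |z|^2 = 0.1153
Iter 3: z = -1.2147 + 0.0431i, |z|^2 = 1.4773
Iter 4: z = 0.2485 + 0.0532i, |z|^2 = 0.0646
Iter 5: z = -1.1661 + 0.1844i, |z|^2 = 1.3937
Iter 6: z = 0.1007 + -0.2721i, |z|^2 = 0.0842
Iter 7: z = -1.2889 + 0.1032i, |z|^2 = 1.6719
Iter 8: z = 0.4256 + -0.1080i, |z|^2 = 0.1928
Iter 9: z = -1.0555 + 0.0660i, |z|^2 = 1.1184
Iter 10: z = -0.1153 + 0.0186i, |z|^2 = 0.0136
Iter 11: z = -1.2121 + 0.1537i, |z|^2 = 1.4927
Iter 12: z = 0.2205 + -0.2146i, |z|^2 = 0.0947
Iter 13: z = -1.2225 + 0.0634i, |z|^2 = 1.4984
Iter 14: z = 0.2654 + 0.0030i, |z|^2 = 0.0704
Iter 15: z = -1.1546 + 0.1596i, |z|^2 = 1.3585
Iter 16: z = 0.0826 + -0.2106i, |z|^2 = 0.0512
Iter 17: z = -1.2625 + 0.1232i, |z|^2 = 1.6091
Iter 18: z = 0.3538 + -0.1531i, |z|^2 = 0.1486
Iter 19: z = -1.1233 + 0.0496i, |z|^2 = 1.2643
Iter 20: z = 0.0343 + 0.0465i, |z|^2 = 0.0033
Did not escape in 21 iterations → in set

Answer: yes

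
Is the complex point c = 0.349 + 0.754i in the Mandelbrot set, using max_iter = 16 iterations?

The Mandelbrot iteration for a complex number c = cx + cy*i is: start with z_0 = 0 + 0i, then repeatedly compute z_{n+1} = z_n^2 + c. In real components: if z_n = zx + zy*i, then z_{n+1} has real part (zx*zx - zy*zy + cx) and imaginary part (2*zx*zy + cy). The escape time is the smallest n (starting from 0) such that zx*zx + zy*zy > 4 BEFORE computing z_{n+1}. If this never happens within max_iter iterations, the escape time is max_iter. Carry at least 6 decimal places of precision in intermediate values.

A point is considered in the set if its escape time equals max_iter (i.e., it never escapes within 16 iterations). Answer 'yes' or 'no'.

Answer: no

Derivation:
z_0 = 0 + 0i, c = 0.3490 + 0.7540i
Iter 1: z = 0.3490 + 0.7540i, |z|^2 = 0.6903
Iter 2: z = -0.0977 + 1.2803i, |z|^2 = 1.6487
Iter 3: z = -1.2806 + 0.5038i, |z|^2 = 1.8937
Iter 4: z = 1.7351 + -0.5363i, |z|^2 = 3.2983
Iter 5: z = 3.0720 + -1.1071i, |z|^2 = 10.6632
Escaped at iteration 5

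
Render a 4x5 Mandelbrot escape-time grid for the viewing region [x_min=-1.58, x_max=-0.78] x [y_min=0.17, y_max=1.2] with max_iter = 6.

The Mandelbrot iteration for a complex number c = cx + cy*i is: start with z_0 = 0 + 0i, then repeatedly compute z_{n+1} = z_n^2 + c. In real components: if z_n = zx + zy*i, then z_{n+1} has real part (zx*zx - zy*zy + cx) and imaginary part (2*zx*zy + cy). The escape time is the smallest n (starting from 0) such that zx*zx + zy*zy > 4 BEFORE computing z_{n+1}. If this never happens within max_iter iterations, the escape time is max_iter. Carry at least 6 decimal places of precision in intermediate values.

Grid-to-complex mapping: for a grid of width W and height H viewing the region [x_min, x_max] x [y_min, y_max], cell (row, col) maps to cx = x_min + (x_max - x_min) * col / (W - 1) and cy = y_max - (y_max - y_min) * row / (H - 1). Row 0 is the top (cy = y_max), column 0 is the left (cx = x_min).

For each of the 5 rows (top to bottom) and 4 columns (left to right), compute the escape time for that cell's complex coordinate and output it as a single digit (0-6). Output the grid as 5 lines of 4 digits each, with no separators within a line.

Answer: 2233
2333
3345
3666
5666

Derivation:
(row=0, col=0): c = -1.5800 + 1.2000i → escape time 2
(row=0, col=1): c = -1.3133 + 1.2000i → escape time 2
(row=0, col=2): c = -1.0467 + 1.2000i → escape time 3
(row=0, col=3): c = -0.7800 + 1.2000i → escape time 3
(row=1, col=0): c = -1.5800 + 0.9425i → escape time 2
(row=1, col=1): c = -1.3133 + 0.9425i → escape time 3
(row=1, col=2): c = -1.0467 + 0.9425i → escape time 3
(row=1, col=3): c = -0.7800 + 0.9425i → escape time 3
(row=2, col=0): c = -1.5800 + 0.6850i → escape time 3
(row=2, col=1): c = -1.3133 + 0.6850i → escape time 3
(row=2, col=2): c = -1.0467 + 0.6850i → escape time 4
(row=2, col=3): c = -0.7800 + 0.6850i → escape time 5
(row=3, col=0): c = -1.5800 + 0.4275i → escape time 3
(row=3, col=1): c = -1.3133 + 0.4275i → escape time 6
(row=3, col=2): c = -1.0467 + 0.4275i → escape time 6
(row=3, col=3): c = -0.7800 + 0.4275i → escape time 6
(row=4, col=0): c = -1.5800 + 0.1700i → escape time 5
(row=4, col=1): c = -1.3133 + 0.1700i → escape time 6
(row=4, col=2): c = -1.0467 + 0.1700i → escape time 6
(row=4, col=3): c = -0.7800 + 0.1700i → escape time 6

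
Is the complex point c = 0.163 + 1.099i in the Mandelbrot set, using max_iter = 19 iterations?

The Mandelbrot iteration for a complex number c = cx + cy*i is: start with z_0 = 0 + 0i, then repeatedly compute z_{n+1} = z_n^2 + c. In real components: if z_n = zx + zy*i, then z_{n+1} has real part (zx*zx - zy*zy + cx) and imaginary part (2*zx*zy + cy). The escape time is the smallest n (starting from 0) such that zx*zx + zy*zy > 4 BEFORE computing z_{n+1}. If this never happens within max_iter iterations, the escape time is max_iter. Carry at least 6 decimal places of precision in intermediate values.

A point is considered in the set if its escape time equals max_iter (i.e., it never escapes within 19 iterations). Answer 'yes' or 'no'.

Answer: no

Derivation:
z_0 = 0 + 0i, c = 0.1630 + 1.0990i
Iter 1: z = 0.1630 + 1.0990i, |z|^2 = 1.2344
Iter 2: z = -1.0182 + 1.4573i, |z|^2 = 3.1604
Iter 3: z = -0.9239 + -1.8687i, |z|^2 = 4.3455
Escaped at iteration 3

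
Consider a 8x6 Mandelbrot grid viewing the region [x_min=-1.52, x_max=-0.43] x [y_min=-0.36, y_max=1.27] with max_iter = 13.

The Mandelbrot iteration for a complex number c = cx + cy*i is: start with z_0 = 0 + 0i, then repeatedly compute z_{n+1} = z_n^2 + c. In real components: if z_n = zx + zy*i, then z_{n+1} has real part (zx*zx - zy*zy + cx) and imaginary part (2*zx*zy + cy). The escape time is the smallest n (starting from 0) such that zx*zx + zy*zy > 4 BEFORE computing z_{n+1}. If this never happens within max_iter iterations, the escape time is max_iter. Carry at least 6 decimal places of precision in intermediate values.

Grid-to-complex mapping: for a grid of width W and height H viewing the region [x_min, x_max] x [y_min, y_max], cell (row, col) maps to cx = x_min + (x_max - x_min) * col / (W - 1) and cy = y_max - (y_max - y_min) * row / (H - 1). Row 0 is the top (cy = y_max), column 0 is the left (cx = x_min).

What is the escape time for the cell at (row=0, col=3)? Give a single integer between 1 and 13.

Answer: 2

Derivation:
z_0 = 0 + 0i, c = -1.0529 + 1.2700i
Iter 1: z = -1.0529 + 1.2700i, |z|^2 = 2.7214
Iter 2: z = -1.5572 + -1.4043i, |z|^2 = 4.3970
Escaped at iteration 2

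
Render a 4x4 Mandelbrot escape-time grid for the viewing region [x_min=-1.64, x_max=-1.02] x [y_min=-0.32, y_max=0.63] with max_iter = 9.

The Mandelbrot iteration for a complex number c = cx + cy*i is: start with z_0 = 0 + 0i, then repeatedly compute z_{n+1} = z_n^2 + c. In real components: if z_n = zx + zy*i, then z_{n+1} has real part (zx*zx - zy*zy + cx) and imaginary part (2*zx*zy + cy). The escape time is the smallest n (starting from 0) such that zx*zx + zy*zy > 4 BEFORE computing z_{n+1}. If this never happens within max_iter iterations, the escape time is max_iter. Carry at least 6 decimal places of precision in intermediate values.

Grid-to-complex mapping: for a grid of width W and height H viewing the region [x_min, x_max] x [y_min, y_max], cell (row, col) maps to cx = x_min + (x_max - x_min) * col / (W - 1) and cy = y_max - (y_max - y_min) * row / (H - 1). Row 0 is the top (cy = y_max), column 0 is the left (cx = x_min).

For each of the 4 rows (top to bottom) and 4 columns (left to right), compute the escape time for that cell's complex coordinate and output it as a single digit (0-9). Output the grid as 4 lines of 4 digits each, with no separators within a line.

(row=0, col=0): c = -1.6400 + 0.6300i → escape time 3
(row=0, col=1): c = -1.4333 + 0.6300i → escape time 3
(row=0, col=2): c = -1.2267 + 0.6300i → escape time 3
(row=0, col=3): c = -1.0200 + 0.6300i → escape time 4
(row=1, col=0): c = -1.6400 + 0.3133i → escape time 4
(row=1, col=1): c = -1.4333 + 0.3133i → escape time 5
(row=1, col=2): c = -1.2267 + 0.3133i → escape time 9
(row=1, col=3): c = -1.0200 + 0.3133i → escape time 9
(row=2, col=0): c = -1.6400 + -0.0033i → escape time 9
(row=2, col=1): c = -1.4333 + -0.0033i → escape time 9
(row=2, col=2): c = -1.2267 + -0.0033i → escape time 9
(row=2, col=3): c = -1.0200 + -0.0033i → escape time 9
(row=3, col=0): c = -1.6400 + -0.3200i → escape time 4
(row=3, col=1): c = -1.4333 + -0.3200i → escape time 5
(row=3, col=2): c = -1.2267 + -0.3200i → escape time 9
(row=3, col=3): c = -1.0200 + -0.3200i → escape time 9

Answer: 3334
4599
9999
4599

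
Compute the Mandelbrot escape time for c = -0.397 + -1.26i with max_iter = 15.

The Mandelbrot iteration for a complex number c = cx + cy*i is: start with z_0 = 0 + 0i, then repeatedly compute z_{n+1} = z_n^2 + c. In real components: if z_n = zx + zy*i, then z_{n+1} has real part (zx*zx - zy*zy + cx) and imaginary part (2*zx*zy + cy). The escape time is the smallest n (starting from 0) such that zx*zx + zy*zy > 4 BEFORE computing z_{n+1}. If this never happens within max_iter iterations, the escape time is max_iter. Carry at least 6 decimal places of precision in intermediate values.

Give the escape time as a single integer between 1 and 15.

z_0 = 0 + 0i, c = -0.3970 + -1.2600i
Iter 1: z = -0.3970 + -1.2600i, |z|^2 = 1.7452
Iter 2: z = -1.8270 + -0.2596i, |z|^2 = 3.4053
Iter 3: z = 2.8735 + -0.3116i, |z|^2 = 8.3542
Escaped at iteration 3

Answer: 3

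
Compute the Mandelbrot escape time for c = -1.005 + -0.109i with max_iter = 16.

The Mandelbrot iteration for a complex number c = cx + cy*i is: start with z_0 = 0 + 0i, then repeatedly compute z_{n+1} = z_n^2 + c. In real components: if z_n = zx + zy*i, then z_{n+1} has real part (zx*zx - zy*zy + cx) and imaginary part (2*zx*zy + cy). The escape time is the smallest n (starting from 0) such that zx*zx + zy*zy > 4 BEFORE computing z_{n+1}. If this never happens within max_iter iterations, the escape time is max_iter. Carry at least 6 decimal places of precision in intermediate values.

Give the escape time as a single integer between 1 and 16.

z_0 = 0 + 0i, c = -1.0050 + -0.1090i
Iter 1: z = -1.0050 + -0.1090i, |z|^2 = 1.0219
Iter 2: z = -0.0069 + 0.1101i, |z|^2 = 0.0122
Iter 3: z = -1.0171 + -0.1105i, |z|^2 = 1.0466
Iter 4: z = 0.0172 + 0.1158i, |z|^2 = 0.0137
Iter 5: z = -1.0181 + -0.1050i, |z|^2 = 1.0476
Iter 6: z = 0.0205 + 0.1048i, |z|^2 = 0.0114
Iter 7: z = -1.0156 + -0.1047i, |z|^2 = 1.0423
Iter 8: z = 0.0154 + 0.1037i, |z|^2 = 0.0110
Iter 9: z = -1.0155 + -0.1058i, |z|^2 = 1.0424
Iter 10: z = 0.0151 + 0.1059i, |z|^2 = 0.0114
Iter 11: z = -1.0160 + -0.1058i, |z|^2 = 1.0434
Iter 12: z = 0.0160 + 0.1060i, |z|^2 = 0.0115
Iter 13: z = -1.0160 + -0.1056i, |z|^2 = 1.0434
Iter 14: z = 0.0161 + 0.1056i, |z|^2 = 0.0114
Iter 15: z = -1.0159 + -0.1056i, |z|^2 = 1.0432

Answer: 16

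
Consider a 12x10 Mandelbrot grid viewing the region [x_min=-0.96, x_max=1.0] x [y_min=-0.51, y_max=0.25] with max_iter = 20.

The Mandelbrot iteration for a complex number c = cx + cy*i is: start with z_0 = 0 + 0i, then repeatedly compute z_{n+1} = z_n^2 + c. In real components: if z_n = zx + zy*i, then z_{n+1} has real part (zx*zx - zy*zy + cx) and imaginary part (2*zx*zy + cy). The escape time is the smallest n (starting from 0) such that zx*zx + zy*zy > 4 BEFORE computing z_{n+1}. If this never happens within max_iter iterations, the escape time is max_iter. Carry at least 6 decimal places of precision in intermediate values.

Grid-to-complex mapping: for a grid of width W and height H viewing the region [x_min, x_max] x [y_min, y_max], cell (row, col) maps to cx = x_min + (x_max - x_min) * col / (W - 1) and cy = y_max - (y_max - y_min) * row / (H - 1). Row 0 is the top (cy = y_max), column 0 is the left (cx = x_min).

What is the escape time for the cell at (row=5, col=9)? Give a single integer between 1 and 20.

Answer: 4

Derivation:
z_0 = 0 + 0i, c = 0.6436 + -0.1722i
Iter 1: z = 0.6436 + -0.1722i, |z|^2 = 0.4439
Iter 2: z = 1.0282 + -0.3939i, |z|^2 = 1.2125
Iter 3: z = 1.5457 + -0.9823i, |z|^2 = 3.3543
Iter 4: z = 2.0680 + -3.2090i, |z|^2 = 14.5747
Escaped at iteration 4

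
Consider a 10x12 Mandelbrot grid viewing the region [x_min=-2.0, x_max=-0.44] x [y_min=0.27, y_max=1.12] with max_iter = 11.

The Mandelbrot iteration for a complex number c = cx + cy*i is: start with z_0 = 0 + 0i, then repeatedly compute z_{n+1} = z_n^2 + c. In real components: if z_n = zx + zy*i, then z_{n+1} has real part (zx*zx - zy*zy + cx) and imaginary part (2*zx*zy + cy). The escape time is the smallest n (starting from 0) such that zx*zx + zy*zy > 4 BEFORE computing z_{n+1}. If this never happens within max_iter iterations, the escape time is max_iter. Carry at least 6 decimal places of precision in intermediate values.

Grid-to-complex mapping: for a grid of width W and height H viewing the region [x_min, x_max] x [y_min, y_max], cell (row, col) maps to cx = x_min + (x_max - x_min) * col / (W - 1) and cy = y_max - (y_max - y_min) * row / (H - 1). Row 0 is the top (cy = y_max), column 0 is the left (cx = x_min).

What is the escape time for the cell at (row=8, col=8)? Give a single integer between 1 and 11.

z_0 = 0 + 0i, c = -0.6133 + 0.5018i
Iter 1: z = -0.6133 + 0.5018i, |z|^2 = 0.6280
Iter 2: z = -0.4890 + -0.1137i, |z|^2 = 0.2520
Iter 3: z = -0.3872 + 0.6131i, |z|^2 = 0.5257
Iter 4: z = -0.8393 + 0.0271i, |z|^2 = 0.7051
Iter 5: z = 0.0903 + 0.4563i, |z|^2 = 0.2164
Iter 6: z = -0.8134 + 0.5842i, |z|^2 = 1.0030
Iter 7: z = -0.2930 + -0.4486i, |z|^2 = 0.2871
Iter 8: z = -0.7287 + 0.7647i, |z|^2 = 1.1159
Iter 9: z = -0.6671 + -0.6128i, |z|^2 = 0.8205
Iter 10: z = -0.5438 + 1.3194i, |z|^2 = 2.0364

Answer: 11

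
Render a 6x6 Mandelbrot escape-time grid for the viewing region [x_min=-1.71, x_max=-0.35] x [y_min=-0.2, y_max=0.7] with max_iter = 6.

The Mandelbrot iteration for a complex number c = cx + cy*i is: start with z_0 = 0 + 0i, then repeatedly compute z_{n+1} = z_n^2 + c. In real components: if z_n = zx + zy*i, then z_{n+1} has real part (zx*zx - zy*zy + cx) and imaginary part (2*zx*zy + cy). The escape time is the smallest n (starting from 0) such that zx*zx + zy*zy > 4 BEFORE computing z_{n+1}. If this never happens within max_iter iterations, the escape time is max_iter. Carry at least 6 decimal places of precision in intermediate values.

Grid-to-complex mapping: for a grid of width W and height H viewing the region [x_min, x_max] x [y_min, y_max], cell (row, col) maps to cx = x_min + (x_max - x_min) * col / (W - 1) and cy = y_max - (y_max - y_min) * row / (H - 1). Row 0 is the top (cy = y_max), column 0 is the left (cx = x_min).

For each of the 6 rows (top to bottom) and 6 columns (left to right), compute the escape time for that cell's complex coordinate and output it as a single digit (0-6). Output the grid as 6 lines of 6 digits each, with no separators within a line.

Answer: 333466
335566
456666
466666
666666
456666

Derivation:
(row=0, col=0): c = -1.7100 + 0.7000i → escape time 3
(row=0, col=1): c = -1.4380 + 0.7000i → escape time 3
(row=0, col=2): c = -1.1660 + 0.7000i → escape time 3
(row=0, col=3): c = -0.8940 + 0.7000i → escape time 4
(row=0, col=4): c = -0.6220 + 0.7000i → escape time 6
(row=0, col=5): c = -0.3500 + 0.7000i → escape time 6
(row=1, col=0): c = -1.7100 + 0.5200i → escape time 3
(row=1, col=1): c = -1.4380 + 0.5200i → escape time 3
(row=1, col=2): c = -1.1660 + 0.5200i → escape time 5
(row=1, col=3): c = -0.8940 + 0.5200i → escape time 5
(row=1, col=4): c = -0.6220 + 0.5200i → escape time 6
(row=1, col=5): c = -0.3500 + 0.5200i → escape time 6
(row=2, col=0): c = -1.7100 + 0.3400i → escape time 4
(row=2, col=1): c = -1.4380 + 0.3400i → escape time 5
(row=2, col=2): c = -1.1660 + 0.3400i → escape time 6
(row=2, col=3): c = -0.8940 + 0.3400i → escape time 6
(row=2, col=4): c = -0.6220 + 0.3400i → escape time 6
(row=2, col=5): c = -0.3500 + 0.3400i → escape time 6
(row=3, col=0): c = -1.7100 + 0.1600i → escape time 4
(row=3, col=1): c = -1.4380 + 0.1600i → escape time 6
(row=3, col=2): c = -1.1660 + 0.1600i → escape time 6
(row=3, col=3): c = -0.8940 + 0.1600i → escape time 6
(row=3, col=4): c = -0.6220 + 0.1600i → escape time 6
(row=3, col=5): c = -0.3500 + 0.1600i → escape time 6
(row=4, col=0): c = -1.7100 + -0.0200i → escape time 6
(row=4, col=1): c = -1.4380 + -0.0200i → escape time 6
(row=4, col=2): c = -1.1660 + -0.0200i → escape time 6
(row=4, col=3): c = -0.8940 + -0.0200i → escape time 6
(row=4, col=4): c = -0.6220 + -0.0200i → escape time 6
(row=4, col=5): c = -0.3500 + -0.0200i → escape time 6
(row=5, col=0): c = -1.7100 + -0.2000i → escape time 4
(row=5, col=1): c = -1.4380 + -0.2000i → escape time 5
(row=5, col=2): c = -1.1660 + -0.2000i → escape time 6
(row=5, col=3): c = -0.8940 + -0.2000i → escape time 6
(row=5, col=4): c = -0.6220 + -0.2000i → escape time 6
(row=5, col=5): c = -0.3500 + -0.2000i → escape time 6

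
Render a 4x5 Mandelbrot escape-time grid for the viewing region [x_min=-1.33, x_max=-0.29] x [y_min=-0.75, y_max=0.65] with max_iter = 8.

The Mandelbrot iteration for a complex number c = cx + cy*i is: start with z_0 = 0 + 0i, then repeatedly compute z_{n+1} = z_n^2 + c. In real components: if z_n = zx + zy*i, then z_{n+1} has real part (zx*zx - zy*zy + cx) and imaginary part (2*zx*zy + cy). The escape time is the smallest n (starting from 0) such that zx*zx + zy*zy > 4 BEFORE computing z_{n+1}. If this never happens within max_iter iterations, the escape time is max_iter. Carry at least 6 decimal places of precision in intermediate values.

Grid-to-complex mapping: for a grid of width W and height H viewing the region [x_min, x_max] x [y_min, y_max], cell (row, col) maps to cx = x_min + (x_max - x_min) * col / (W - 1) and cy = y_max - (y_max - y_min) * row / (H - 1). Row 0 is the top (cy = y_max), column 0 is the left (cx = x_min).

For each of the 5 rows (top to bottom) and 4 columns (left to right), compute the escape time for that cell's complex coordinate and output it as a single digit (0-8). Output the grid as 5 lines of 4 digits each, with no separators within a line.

Answer: 3488
6888
8888
6788
3458

Derivation:
(row=0, col=0): c = -1.3300 + 0.6500i → escape time 3
(row=0, col=1): c = -0.9833 + 0.6500i → escape time 4
(row=0, col=2): c = -0.6367 + 0.6500i → escape time 8
(row=0, col=3): c = -0.2900 + 0.6500i → escape time 8
(row=1, col=0): c = -1.3300 + 0.3000i → escape time 6
(row=1, col=1): c = -0.9833 + 0.3000i → escape time 8
(row=1, col=2): c = -0.6367 + 0.3000i → escape time 8
(row=1, col=3): c = -0.2900 + 0.3000i → escape time 8
(row=2, col=0): c = -1.3300 + -0.0500i → escape time 8
(row=2, col=1): c = -0.9833 + -0.0500i → escape time 8
(row=2, col=2): c = -0.6367 + -0.0500i → escape time 8
(row=2, col=3): c = -0.2900 + -0.0500i → escape time 8
(row=3, col=0): c = -1.3300 + -0.4000i → escape time 6
(row=3, col=1): c = -0.9833 + -0.4000i → escape time 7
(row=3, col=2): c = -0.6367 + -0.4000i → escape time 8
(row=3, col=3): c = -0.2900 + -0.4000i → escape time 8
(row=4, col=0): c = -1.3300 + -0.7500i → escape time 3
(row=4, col=1): c = -0.9833 + -0.7500i → escape time 4
(row=4, col=2): c = -0.6367 + -0.7500i → escape time 5
(row=4, col=3): c = -0.2900 + -0.7500i → escape time 8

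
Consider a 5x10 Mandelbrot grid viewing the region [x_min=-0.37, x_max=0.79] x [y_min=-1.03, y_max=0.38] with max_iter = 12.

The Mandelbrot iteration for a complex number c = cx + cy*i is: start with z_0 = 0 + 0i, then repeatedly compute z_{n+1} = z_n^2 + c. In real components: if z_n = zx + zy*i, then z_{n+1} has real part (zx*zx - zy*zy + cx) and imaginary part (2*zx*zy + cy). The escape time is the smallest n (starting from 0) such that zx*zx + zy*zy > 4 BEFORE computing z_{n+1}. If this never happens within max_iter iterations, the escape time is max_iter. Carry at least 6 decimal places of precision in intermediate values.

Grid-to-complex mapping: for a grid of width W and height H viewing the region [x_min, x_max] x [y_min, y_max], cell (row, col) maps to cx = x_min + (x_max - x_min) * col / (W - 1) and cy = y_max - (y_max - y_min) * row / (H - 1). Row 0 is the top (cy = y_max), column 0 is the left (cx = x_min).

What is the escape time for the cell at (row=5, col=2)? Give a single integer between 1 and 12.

Answer: 12

Derivation:
z_0 = 0 + 0i, c = 0.2100 + -0.4033i
Iter 1: z = 0.2100 + -0.4033i, |z|^2 = 0.2068
Iter 2: z = 0.0914 + -0.5727i, |z|^2 = 0.3364
Iter 3: z = -0.1097 + -0.5081i, |z|^2 = 0.2701
Iter 4: z = -0.0361 + -0.2919i, |z|^2 = 0.0865
Iter 5: z = 0.1261 + -0.3823i, |z|^2 = 0.1620
Iter 6: z = 0.0798 + -0.4997i, |z|^2 = 0.2561
Iter 7: z = -0.0334 + -0.4831i, |z|^2 = 0.2345
Iter 8: z = -0.0222 + -0.3711i, |z|^2 = 0.1382
Iter 9: z = 0.0728 + -0.3868i, |z|^2 = 0.1549
Iter 10: z = 0.0657 + -0.4596i, |z|^2 = 0.2156
Iter 11: z = 0.0030 + -0.4637i, |z|^2 = 0.2150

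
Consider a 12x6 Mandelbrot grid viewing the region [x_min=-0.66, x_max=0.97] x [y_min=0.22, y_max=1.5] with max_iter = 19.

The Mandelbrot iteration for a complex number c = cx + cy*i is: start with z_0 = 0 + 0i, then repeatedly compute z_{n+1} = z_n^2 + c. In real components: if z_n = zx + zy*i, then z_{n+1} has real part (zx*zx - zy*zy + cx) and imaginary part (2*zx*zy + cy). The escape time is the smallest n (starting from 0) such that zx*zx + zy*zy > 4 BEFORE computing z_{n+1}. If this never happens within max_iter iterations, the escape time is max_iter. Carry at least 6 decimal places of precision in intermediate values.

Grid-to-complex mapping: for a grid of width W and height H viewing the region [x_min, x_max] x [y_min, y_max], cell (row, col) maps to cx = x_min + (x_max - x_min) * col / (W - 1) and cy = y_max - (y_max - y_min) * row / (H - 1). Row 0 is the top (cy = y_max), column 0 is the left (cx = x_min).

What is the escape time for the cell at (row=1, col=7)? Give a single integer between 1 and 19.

Answer: 2

Derivation:
z_0 = 0 + 0i, c = 0.3773 + 1.2440i
Iter 1: z = 0.3773 + 1.2440i, |z|^2 = 1.6899
Iter 2: z = -1.0279 + 2.1827i, |z|^2 = 5.8206
Escaped at iteration 2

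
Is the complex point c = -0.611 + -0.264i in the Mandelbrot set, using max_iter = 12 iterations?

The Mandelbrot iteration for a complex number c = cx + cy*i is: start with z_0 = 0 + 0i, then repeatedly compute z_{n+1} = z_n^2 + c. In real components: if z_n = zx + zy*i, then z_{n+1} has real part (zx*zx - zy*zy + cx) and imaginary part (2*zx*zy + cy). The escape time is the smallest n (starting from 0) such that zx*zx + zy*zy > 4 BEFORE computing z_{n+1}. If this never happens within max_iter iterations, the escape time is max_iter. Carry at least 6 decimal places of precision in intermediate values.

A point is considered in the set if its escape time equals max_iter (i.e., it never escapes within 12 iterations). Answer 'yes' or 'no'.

z_0 = 0 + 0i, c = -0.6110 + -0.2640i
Iter 1: z = -0.6110 + -0.2640i, |z|^2 = 0.4430
Iter 2: z = -0.3074 + 0.0586i, |z|^2 = 0.0979
Iter 3: z = -0.5200 + -0.3000i, |z|^2 = 0.3604
Iter 4: z = -0.4307 + 0.0480i, |z|^2 = 0.1878
Iter 5: z = -0.4278 + -0.3053i, |z|^2 = 0.2763
Iter 6: z = -0.5212 + -0.0027i, |z|^2 = 0.2717
Iter 7: z = -0.3394 + -0.2612i, |z|^2 = 0.1834
Iter 8: z = -0.5640 + -0.0867i, |z|^2 = 0.3257
Iter 9: z = -0.3004 + -0.1661i, |z|^2 = 0.1178
Iter 10: z = -0.5484 + -0.1642i, |z|^2 = 0.3277
Iter 11: z = -0.3372 + -0.0839i, |z|^2 = 0.1208
Did not escape in 12 iterations → in set

Answer: yes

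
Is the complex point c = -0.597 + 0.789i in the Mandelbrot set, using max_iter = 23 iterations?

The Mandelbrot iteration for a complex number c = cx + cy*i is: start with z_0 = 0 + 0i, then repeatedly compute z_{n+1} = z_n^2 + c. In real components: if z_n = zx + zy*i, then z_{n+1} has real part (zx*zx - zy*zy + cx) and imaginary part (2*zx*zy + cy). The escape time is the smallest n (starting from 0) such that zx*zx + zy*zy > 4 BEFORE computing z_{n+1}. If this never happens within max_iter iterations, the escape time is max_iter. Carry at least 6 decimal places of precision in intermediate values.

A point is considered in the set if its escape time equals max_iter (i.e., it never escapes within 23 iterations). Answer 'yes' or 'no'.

z_0 = 0 + 0i, c = -0.5970 + 0.7890i
Iter 1: z = -0.5970 + 0.7890i, |z|^2 = 0.9789
Iter 2: z = -0.8631 + -0.1531i, |z|^2 = 0.7684
Iter 3: z = 0.1245 + 1.0532i, |z|^2 = 1.1248
Iter 4: z = -1.6908 + 1.0513i, |z|^2 = 3.9640
Iter 5: z = 1.1564 + -2.7661i, |z|^2 = 8.9887
Escaped at iteration 5

Answer: no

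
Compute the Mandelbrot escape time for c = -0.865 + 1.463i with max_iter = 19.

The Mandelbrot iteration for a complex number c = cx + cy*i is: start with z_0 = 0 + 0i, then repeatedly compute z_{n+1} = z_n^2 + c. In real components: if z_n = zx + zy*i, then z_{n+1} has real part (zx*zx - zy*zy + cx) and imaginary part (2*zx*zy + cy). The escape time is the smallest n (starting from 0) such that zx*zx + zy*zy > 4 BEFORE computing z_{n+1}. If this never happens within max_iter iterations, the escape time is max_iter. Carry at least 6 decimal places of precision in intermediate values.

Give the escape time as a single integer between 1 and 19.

Answer: 2

Derivation:
z_0 = 0 + 0i, c = -0.8650 + 1.4630i
Iter 1: z = -0.8650 + 1.4630i, |z|^2 = 2.8886
Iter 2: z = -2.2571 + -1.0680i, |z|^2 = 6.2353
Escaped at iteration 2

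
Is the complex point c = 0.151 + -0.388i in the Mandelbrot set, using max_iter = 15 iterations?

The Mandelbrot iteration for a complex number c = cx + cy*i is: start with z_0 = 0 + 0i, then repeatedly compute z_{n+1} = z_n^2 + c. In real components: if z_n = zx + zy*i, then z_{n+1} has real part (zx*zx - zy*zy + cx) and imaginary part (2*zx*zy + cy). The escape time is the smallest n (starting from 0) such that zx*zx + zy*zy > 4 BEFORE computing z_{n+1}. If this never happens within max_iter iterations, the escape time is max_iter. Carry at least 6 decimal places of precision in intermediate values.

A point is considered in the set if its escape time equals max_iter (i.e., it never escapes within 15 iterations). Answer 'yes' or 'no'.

z_0 = 0 + 0i, c = 0.1510 + -0.3880i
Iter 1: z = 0.1510 + -0.3880i, |z|^2 = 0.1733
Iter 2: z = 0.0233 + -0.5052i, |z|^2 = 0.2557
Iter 3: z = -0.1037 + -0.4115i, |z|^2 = 0.1801
Iter 4: z = -0.0076 + -0.3027i, |z|^2 = 0.0917
Iter 5: z = 0.0594 + -0.3834i, |z|^2 = 0.1505
Iter 6: z = 0.0075 + -0.4336i, |z|^2 = 0.1880
Iter 7: z = -0.0369 + -0.3945i, |z|^2 = 0.1570
Iter 8: z = -0.0033 + -0.3589i, |z|^2 = 0.1288
Iter 9: z = 0.0222 + -0.3856i, |z|^2 = 0.1492
Iter 10: z = 0.0028 + -0.4051i, |z|^2 = 0.1642
Iter 11: z = -0.0131 + -0.3903i, |z|^2 = 0.1525
Iter 12: z = -0.0011 + -0.3777i, |z|^2 = 0.1427
Iter 13: z = 0.0083 + -0.3872i, |z|^2 = 0.1500
Iter 14: z = 0.0012 + -0.3944i, |z|^2 = 0.1556
Did not escape in 15 iterations → in set

Answer: yes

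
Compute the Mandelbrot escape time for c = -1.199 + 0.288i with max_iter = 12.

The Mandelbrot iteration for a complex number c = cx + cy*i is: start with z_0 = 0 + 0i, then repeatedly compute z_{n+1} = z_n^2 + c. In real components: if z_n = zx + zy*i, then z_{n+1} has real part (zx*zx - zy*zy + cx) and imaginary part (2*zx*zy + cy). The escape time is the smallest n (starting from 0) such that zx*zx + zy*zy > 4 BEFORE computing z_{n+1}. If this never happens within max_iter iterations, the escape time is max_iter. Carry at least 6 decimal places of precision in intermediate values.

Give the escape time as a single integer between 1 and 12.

z_0 = 0 + 0i, c = -1.1990 + 0.2880i
Iter 1: z = -1.1990 + 0.2880i, |z|^2 = 1.5205
Iter 2: z = 0.1557 + -0.4026i, |z|^2 = 0.1863
Iter 3: z = -1.3369 + 0.1627i, |z|^2 = 1.8137
Iter 4: z = 0.5618 + -0.1469i, |z|^2 = 0.3372
Iter 5: z = -0.9050 + 0.1229i, |z|^2 = 0.8341
Iter 6: z = -0.3951 + 0.0655i, |z|^2 = 0.1604
Iter 7: z = -1.0472 + 0.2363i, |z|^2 = 1.1524
Iter 8: z = -0.1583 + -0.2068i, |z|^2 = 0.0678
Iter 9: z = -1.2167 + 0.3535i, |z|^2 = 1.6053
Iter 10: z = 0.1565 + -0.5721i, |z|^2 = 0.3518
Iter 11: z = -1.5018 + 0.1090i, |z|^2 = 2.2674

Answer: 12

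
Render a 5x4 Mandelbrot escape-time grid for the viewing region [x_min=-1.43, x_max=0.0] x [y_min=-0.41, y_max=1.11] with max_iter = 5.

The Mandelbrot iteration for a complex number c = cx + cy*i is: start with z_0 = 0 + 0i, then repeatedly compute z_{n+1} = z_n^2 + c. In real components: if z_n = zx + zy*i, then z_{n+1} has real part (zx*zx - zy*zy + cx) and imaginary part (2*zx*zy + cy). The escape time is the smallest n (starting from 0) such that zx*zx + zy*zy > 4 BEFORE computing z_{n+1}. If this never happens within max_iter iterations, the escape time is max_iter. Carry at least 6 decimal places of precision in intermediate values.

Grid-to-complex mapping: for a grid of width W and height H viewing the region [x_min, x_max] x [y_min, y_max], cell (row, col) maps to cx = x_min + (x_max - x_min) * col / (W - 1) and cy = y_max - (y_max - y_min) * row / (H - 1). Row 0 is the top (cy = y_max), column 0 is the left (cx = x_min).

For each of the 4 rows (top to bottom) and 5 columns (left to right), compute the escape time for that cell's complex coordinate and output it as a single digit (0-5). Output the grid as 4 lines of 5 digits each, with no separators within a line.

Answer: 23344
34555
55555
45555

Derivation:
(row=0, col=0): c = -1.4300 + 1.1100i → escape time 2
(row=0, col=1): c = -1.0725 + 1.1100i → escape time 3
(row=0, col=2): c = -0.7150 + 1.1100i → escape time 3
(row=0, col=3): c = -0.3575 + 1.1100i → escape time 4
(row=0, col=4): c = 0.0000 + 1.1100i → escape time 4
(row=1, col=0): c = -1.4300 + 0.6033i → escape time 3
(row=1, col=1): c = -1.0725 + 0.6033i → escape time 4
(row=1, col=2): c = -0.7150 + 0.6033i → escape time 5
(row=1, col=3): c = -0.3575 + 0.6033i → escape time 5
(row=1, col=4): c = 0.0000 + 0.6033i → escape time 5
(row=2, col=0): c = -1.4300 + 0.0967i → escape time 5
(row=2, col=1): c = -1.0725 + 0.0967i → escape time 5
(row=2, col=2): c = -0.7150 + 0.0967i → escape time 5
(row=2, col=3): c = -0.3575 + 0.0967i → escape time 5
(row=2, col=4): c = 0.0000 + 0.0967i → escape time 5
(row=3, col=0): c = -1.4300 + -0.4100i → escape time 4
(row=3, col=1): c = -1.0725 + -0.4100i → escape time 5
(row=3, col=2): c = -0.7150 + -0.4100i → escape time 5
(row=3, col=3): c = -0.3575 + -0.4100i → escape time 5
(row=3, col=4): c = 0.0000 + -0.4100i → escape time 5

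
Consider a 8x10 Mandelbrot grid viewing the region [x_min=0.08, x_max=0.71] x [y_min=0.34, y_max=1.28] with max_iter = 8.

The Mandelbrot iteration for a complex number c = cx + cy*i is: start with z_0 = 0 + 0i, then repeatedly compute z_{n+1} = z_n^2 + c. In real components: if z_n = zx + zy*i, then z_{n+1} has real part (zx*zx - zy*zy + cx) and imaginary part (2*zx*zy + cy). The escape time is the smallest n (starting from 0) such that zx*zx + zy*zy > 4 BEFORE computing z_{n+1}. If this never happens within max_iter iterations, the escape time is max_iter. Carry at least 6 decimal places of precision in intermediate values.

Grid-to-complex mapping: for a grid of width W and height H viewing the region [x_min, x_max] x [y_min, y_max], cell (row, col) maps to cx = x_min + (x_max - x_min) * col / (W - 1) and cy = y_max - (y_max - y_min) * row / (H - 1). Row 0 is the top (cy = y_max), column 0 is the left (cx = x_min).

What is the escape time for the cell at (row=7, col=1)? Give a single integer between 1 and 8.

Answer: 8

Derivation:
z_0 = 0 + 0i, c = 0.1700 + 0.5489i
Iter 1: z = 0.1700 + 0.5489i, |z|^2 = 0.3302
Iter 2: z = -0.1024 + 0.7355i, |z|^2 = 0.5515
Iter 3: z = -0.3605 + 0.3983i, |z|^2 = 0.2886
Iter 4: z = 0.1413 + 0.2617i, |z|^2 = 0.0885
Iter 5: z = 0.1215 + 0.6229i, |z|^2 = 0.4027
Iter 6: z = -0.2032 + 0.7002i, |z|^2 = 0.5316
Iter 7: z = -0.2790 + 0.2643i, |z|^2 = 0.1477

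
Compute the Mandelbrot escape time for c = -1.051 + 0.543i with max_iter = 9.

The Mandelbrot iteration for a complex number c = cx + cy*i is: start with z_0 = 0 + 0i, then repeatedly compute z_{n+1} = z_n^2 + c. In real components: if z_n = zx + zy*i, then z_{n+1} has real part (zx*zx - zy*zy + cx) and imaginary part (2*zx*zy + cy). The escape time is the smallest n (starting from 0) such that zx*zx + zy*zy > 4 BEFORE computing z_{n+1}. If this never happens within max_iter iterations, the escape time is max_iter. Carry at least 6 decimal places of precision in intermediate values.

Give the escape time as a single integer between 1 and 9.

z_0 = 0 + 0i, c = -1.0510 + 0.5430i
Iter 1: z = -1.0510 + 0.5430i, |z|^2 = 1.3994
Iter 2: z = -0.2412 + -0.5984i, |z|^2 = 0.4163
Iter 3: z = -1.3509 + 0.8317i, |z|^2 = 2.5166
Iter 4: z = 0.0821 + -1.7041i, |z|^2 = 2.9106
Iter 5: z = -3.9482 + 0.2633i, |z|^2 = 15.6572
Escaped at iteration 5

Answer: 5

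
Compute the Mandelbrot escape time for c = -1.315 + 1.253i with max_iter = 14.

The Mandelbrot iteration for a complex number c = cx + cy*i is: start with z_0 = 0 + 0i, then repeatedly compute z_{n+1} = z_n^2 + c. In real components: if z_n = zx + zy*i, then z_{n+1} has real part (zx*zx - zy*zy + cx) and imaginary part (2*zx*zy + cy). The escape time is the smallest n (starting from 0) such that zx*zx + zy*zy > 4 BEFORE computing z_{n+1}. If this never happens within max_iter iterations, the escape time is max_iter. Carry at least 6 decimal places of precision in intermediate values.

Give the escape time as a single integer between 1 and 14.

Answer: 2

Derivation:
z_0 = 0 + 0i, c = -1.3150 + 1.2530i
Iter 1: z = -1.3150 + 1.2530i, |z|^2 = 3.2992
Iter 2: z = -1.1558 + -2.0424i, |z|^2 = 5.5072
Escaped at iteration 2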